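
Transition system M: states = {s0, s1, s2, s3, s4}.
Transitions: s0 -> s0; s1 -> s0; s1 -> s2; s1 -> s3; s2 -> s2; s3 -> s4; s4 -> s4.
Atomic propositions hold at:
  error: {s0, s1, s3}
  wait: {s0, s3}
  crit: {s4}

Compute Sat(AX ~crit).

Sat(~crit) = {s0, s1, s2, s3}
Sat(AX ~crit) = {s : every successor in {s0, s1, s2, s3}} = {s0, s1, s2}

{s0, s1, s2}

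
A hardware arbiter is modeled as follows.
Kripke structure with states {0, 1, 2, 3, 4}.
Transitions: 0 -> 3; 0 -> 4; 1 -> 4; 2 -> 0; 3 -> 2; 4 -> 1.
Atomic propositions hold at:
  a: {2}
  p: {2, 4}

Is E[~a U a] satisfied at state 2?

Sat(~a) = {0, 1, 3, 4}
E[~a U a]: least fixpoint, start Z0 = Sat(a) = {2}, add states in Sat(~a) with some successor in Z. Z1 = {2, 3}; Z2 = {0, 2, 3}; fixed.
Sat(E[~a U a]) = {0, 2, 3}
2 ∈ Sat(E[~a U a]) = {0, 2, 3}, so the formula holds at 2.

Yes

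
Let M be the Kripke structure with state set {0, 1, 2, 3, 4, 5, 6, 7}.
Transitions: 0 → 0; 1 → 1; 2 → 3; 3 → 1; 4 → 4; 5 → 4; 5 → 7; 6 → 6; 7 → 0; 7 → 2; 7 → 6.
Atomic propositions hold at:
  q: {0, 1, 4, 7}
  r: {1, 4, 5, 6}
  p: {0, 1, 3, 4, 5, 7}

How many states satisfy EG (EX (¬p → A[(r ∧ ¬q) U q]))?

Sat(¬p) = {2, 6}
Sat(¬q) = {2, 3, 5, 6}
Sat(r ∧ ¬q) = {5, 6}
A[(r ∧ ¬q) U q]: least fixpoint, start Z0 = Sat(q) = {0, 1, 4, 7}, add states in Sat(r ∧ ¬q) with every successor in Z. Z1 = {0, 1, 4, 5, 7}; fixed.
Sat(A[(r ∧ ¬q) U q]) = {0, 1, 4, 5, 7}
Sat(¬p → A[(r ∧ ¬q) U q]) = {0, 1, 3, 4, 5, 7}
Sat(EX (¬p → A[(r ∧ ¬q) U q])) = {s : some successor in {0, 1, 3, 4, 5, 7}} = {0, 1, 2, 3, 4, 5, 7}
EG (EX (¬p → A[(r ∧ ¬q) U q])): greatest fixpoint, start Z0 = {0, 1, 2, 3, 4, 5, 7}, keep only states in Sat with some successor in Z. Already a fixed point.
Sat(EG (EX (¬p → A[(r ∧ ¬q) U q]))) = {0, 1, 2, 3, 4, 5, 7}
|Sat(EG (EX (¬p → A[(r ∧ ¬q) U q])))| = |{0, 1, 2, 3, 4, 5, 7}| = 7.

7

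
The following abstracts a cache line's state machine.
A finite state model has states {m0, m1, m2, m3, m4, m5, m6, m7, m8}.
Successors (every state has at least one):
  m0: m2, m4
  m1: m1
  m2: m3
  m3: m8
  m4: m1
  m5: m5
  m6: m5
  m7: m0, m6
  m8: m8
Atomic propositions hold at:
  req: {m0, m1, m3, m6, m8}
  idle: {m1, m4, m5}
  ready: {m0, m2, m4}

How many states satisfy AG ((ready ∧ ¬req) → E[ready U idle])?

6

Sat(¬req) = {m2, m4, m5, m7}
Sat(ready ∧ ¬req) = {m2, m4}
E[ready U idle]: least fixpoint, start Z0 = Sat(idle) = {m1, m4, m5}, add states in Sat(ready) with some successor in Z. Z1 = {m0, m1, m4, m5}; fixed.
Sat(E[ready U idle]) = {m0, m1, m4, m5}
Sat((ready ∧ ¬req) → E[ready U idle]) = {m0, m1, m3, m4, m5, m6, m7, m8}
AG ((ready ∧ ¬req) → E[ready U idle]): greatest fixpoint, start Z0 = {m0, m1, m3, m4, m5, m6, m7, m8}, keep only states in Sat with every successor in Z. Z1 = {m1, m3, m4, m5, m6, m7, m8}; Z2 = {m1, m3, m4, m5, m6, m8}; fixed.
Sat(AG ((ready ∧ ¬req) → E[ready U idle])) = {m1, m3, m4, m5, m6, m8}
|Sat(AG ((ready ∧ ¬req) → E[ready U idle]))| = |{m1, m3, m4, m5, m6, m8}| = 6.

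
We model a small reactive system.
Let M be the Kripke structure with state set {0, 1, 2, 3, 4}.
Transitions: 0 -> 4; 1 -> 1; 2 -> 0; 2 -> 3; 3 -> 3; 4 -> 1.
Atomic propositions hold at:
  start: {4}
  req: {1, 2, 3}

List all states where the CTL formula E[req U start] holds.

E[req U start]: least fixpoint, start Z0 = Sat(start) = {4}, add states in Sat(req) with some successor in Z. Already a fixed point.
Sat(E[req U start]) = {4}

{4}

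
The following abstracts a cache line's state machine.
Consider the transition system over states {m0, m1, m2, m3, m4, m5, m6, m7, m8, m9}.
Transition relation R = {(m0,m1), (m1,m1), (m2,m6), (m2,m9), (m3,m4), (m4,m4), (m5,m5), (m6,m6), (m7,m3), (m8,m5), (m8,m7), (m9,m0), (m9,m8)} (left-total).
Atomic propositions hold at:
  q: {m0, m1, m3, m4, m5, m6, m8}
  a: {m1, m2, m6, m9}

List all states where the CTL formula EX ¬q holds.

Sat(¬q) = {m2, m7, m9}
Sat(EX ¬q) = {s : some successor in {m2, m7, m9}} = {m2, m8}

{m2, m8}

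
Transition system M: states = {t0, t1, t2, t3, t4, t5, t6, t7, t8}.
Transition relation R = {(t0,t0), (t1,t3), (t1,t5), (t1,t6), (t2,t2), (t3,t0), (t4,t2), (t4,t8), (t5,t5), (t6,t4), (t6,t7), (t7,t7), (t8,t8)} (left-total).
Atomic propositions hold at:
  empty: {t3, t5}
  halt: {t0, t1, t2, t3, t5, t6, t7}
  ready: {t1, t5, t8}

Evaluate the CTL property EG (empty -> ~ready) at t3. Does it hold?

Sat(~ready) = {t0, t2, t3, t4, t6, t7}
Sat(empty -> ~ready) = {t0, t1, t2, t3, t4, t6, t7, t8}
EG (empty -> ~ready): greatest fixpoint, start Z0 = {t0, t1, t2, t3, t4, t6, t7, t8}, keep only states in Sat with some successor in Z. Already a fixed point.
Sat(EG (empty -> ~ready)) = {t0, t1, t2, t3, t4, t6, t7, t8}
t3 ∈ Sat(EG (empty -> ~ready)) = {t0, t1, t2, t3, t4, t6, t7, t8}, so the formula holds at t3.

Yes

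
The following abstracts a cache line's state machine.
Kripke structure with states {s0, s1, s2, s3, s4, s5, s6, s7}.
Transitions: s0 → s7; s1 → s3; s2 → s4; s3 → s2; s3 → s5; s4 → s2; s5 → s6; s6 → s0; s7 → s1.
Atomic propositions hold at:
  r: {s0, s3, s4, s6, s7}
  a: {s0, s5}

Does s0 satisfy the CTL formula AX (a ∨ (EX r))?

No

Sat(EX r) = {s : some successor in {s0, s3, s4, s6, s7}} = {s0, s1, s2, s5, s6}
Sat(a ∨ (EX r)) = {s0, s1, s2, s5, s6}
Sat(AX (a ∨ (EX r))) = {s : every successor in {s0, s1, s2, s5, s6}} = {s3, s4, s5, s6, s7}
s0 ∉ Sat(AX (a ∨ (EX r))) = {s3, s4, s5, s6, s7}, so the formula does not hold at s0.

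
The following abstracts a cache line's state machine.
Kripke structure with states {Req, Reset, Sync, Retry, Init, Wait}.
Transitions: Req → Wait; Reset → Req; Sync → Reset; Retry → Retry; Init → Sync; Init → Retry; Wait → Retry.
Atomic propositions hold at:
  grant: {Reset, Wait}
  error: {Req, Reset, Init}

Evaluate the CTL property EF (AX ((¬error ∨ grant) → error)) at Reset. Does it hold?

Yes

Sat(¬error) = {Sync, Retry, Wait}
Sat(¬error ∨ grant) = {Reset, Sync, Retry, Wait}
Sat((¬error ∨ grant) → error) = {Req, Reset, Init}
Sat(AX ((¬error ∨ grant) → error)) = {s : every successor in {Req, Reset, Init}} = {Reset, Sync}
EF (AX ((¬error ∨ grant) → error)): least fixpoint, start Z0 = {Reset, Sync}, add states with some successor in Z. Z1 = {Reset, Sync, Init}; fixed.
Sat(EF (AX ((¬error ∨ grant) → error))) = {Reset, Sync, Init}
Reset ∈ Sat(EF (AX ((¬error ∨ grant) → error))) = {Reset, Sync, Init}, so the formula holds at Reset.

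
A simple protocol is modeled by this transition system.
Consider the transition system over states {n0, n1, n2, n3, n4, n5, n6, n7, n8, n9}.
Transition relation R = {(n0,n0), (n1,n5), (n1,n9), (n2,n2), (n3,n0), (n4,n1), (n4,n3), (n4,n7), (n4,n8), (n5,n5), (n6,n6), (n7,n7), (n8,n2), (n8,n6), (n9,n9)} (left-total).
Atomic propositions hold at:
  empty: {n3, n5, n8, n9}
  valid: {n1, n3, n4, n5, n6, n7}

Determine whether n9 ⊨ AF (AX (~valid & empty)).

Yes

Sat(~valid) = {n0, n2, n8, n9}
Sat(~valid & empty) = {n8, n9}
Sat(AX (~valid & empty)) = {s : every successor in {n8, n9}} = {n9}
AF (AX (~valid & empty)): least fixpoint, start Z0 = {n9}, add states with every successor in Z. Already a fixed point.
Sat(AF (AX (~valid & empty))) = {n9}
n9 ∈ Sat(AF (AX (~valid & empty))) = {n9}, so the formula holds at n9.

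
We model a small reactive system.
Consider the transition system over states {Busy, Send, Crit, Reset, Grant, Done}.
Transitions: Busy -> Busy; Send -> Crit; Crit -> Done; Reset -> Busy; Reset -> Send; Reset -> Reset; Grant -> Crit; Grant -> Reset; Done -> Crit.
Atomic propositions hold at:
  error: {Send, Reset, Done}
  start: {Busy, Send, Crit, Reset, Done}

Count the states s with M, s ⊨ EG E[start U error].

4

E[start U error]: least fixpoint, start Z0 = Sat(error) = {Send, Reset, Done}, add states in Sat(start) with some successor in Z. Z1 = {Send, Crit, Reset, Done}; fixed.
Sat(E[start U error]) = {Send, Crit, Reset, Done}
EG E[start U error]: greatest fixpoint, start Z0 = {Send, Crit, Reset, Done}, keep only states in Sat with some successor in Z. Already a fixed point.
Sat(EG E[start U error]) = {Send, Crit, Reset, Done}
|Sat(EG E[start U error])| = |{Send, Crit, Reset, Done}| = 4.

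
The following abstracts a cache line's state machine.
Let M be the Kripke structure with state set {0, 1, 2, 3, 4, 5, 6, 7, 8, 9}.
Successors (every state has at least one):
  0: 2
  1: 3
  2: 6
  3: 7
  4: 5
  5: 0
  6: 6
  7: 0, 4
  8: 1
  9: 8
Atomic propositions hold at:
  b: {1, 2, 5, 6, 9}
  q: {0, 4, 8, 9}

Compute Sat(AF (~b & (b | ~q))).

Sat(~b) = {0, 3, 4, 7, 8}
Sat(~q) = {1, 2, 3, 5, 6, 7}
Sat(b | ~q) = {1, 2, 3, 5, 6, 7, 9}
Sat(~b & (b | ~q)) = {3, 7}
AF (~b & (b | ~q)): least fixpoint, start Z0 = {3, 7}, add states with every successor in Z. Z1 = {1, 3, 7}; Z2 = {1, 3, 7, 8}; Z3 = {1, 3, 7, 8, 9}; fixed.
Sat(AF (~b & (b | ~q))) = {1, 3, 7, 8, 9}

{1, 3, 7, 8, 9}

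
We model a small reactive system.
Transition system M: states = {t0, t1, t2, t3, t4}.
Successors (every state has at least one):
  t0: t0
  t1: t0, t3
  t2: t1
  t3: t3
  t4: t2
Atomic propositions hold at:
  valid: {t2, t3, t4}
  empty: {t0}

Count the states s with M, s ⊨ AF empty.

1

AF empty: least fixpoint, start Z0 = {t0}, add states with every successor in Z. Already a fixed point.
Sat(AF empty) = {t0}
|Sat(AF empty)| = |{t0}| = 1.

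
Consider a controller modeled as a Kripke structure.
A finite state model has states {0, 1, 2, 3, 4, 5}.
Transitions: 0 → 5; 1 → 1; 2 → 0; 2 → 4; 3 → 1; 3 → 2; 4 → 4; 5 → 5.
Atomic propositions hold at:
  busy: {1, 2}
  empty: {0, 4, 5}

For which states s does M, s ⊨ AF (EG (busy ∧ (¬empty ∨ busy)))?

{1}

Sat(¬empty) = {1, 2, 3}
Sat(¬empty ∨ busy) = {1, 2, 3}
Sat(busy ∧ (¬empty ∨ busy)) = {1, 2}
EG (busy ∧ (¬empty ∨ busy)): greatest fixpoint, start Z0 = {1, 2}, keep only states in Sat with some successor in Z. Z1 = {1}; fixed.
Sat(EG (busy ∧ (¬empty ∨ busy))) = {1}
AF (EG (busy ∧ (¬empty ∨ busy))): least fixpoint, start Z0 = {1}, add states with every successor in Z. Already a fixed point.
Sat(AF (EG (busy ∧ (¬empty ∨ busy)))) = {1}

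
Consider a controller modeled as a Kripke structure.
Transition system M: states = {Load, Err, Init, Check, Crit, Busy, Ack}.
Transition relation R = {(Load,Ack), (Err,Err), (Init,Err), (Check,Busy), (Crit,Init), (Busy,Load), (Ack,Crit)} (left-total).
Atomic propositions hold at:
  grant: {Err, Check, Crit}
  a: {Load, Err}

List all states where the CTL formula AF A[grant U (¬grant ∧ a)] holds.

{Load, Check, Busy}

Sat(¬grant) = {Load, Init, Busy, Ack}
Sat(¬grant ∧ a) = {Load}
A[grant U (¬grant ∧ a)]: least fixpoint, start Z0 = Sat((¬grant ∧ a)) = {Load}, add states in Sat(grant) with every successor in Z. Already a fixed point.
Sat(A[grant U (¬grant ∧ a)]) = {Load}
AF A[grant U (¬grant ∧ a)]: least fixpoint, start Z0 = {Load}, add states with every successor in Z. Z1 = {Load, Busy}; Z2 = {Load, Check, Busy}; fixed.
Sat(AF A[grant U (¬grant ∧ a)]) = {Load, Check, Busy}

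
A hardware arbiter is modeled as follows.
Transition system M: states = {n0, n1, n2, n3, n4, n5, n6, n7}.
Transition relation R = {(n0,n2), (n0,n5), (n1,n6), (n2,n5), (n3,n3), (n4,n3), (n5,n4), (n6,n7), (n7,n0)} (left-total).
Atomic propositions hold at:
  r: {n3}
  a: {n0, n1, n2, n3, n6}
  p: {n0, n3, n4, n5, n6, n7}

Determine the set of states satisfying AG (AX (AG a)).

AG a: greatest fixpoint, start Z0 = {n0, n1, n2, n3, n6}, keep only states in Sat with every successor in Z. Z1 = {n1, n3}; Z2 = {n3}; fixed.
Sat(AG a) = {n3}
Sat(AX (AG a)) = {s : every successor in {n3}} = {n3, n4}
AG (AX (AG a)): greatest fixpoint, start Z0 = {n3, n4}, keep only states in Sat with every successor in Z. Already a fixed point.
Sat(AG (AX (AG a))) = {n3, n4}

{n3, n4}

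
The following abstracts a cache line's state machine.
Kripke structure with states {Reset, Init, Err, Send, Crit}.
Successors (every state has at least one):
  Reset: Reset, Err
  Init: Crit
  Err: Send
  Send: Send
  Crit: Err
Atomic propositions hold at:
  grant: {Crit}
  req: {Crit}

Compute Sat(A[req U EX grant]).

{Init}

Sat(EX grant) = {s : some successor in {Crit}} = {Init}
A[req U EX grant]: least fixpoint, start Z0 = Sat(EX grant) = {Init}, add states in Sat(req) with every successor in Z. Already a fixed point.
Sat(A[req U EX grant]) = {Init}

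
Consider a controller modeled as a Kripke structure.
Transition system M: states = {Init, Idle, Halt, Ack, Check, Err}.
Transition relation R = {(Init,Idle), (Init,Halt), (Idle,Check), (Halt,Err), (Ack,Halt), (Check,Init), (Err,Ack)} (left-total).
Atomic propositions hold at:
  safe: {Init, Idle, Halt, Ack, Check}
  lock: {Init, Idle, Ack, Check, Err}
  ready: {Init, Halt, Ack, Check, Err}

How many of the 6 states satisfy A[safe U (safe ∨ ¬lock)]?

Sat(¬lock) = {Halt}
Sat(safe ∨ ¬lock) = {Init, Idle, Halt, Ack, Check}
A[safe U (safe ∨ ¬lock)]: least fixpoint, start Z0 = Sat((safe ∨ ¬lock)) = {Init, Idle, Halt, Ack, Check}, add states in Sat(safe) with every successor in Z. Already a fixed point.
Sat(A[safe U (safe ∨ ¬lock)]) = {Init, Idle, Halt, Ack, Check}
|Sat(A[safe U (safe ∨ ¬lock)])| = |{Init, Idle, Halt, Ack, Check}| = 5.

5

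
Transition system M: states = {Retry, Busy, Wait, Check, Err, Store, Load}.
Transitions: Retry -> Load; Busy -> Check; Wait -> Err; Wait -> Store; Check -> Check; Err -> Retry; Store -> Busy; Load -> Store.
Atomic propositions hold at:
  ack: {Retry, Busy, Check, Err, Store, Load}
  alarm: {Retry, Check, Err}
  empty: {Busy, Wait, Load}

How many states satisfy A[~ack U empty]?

3

Sat(~ack) = {Wait}
A[~ack U empty]: least fixpoint, start Z0 = Sat(empty) = {Busy, Wait, Load}, add states in Sat(~ack) with every successor in Z. Already a fixed point.
Sat(A[~ack U empty]) = {Busy, Wait, Load}
|Sat(A[~ack U empty])| = |{Busy, Wait, Load}| = 3.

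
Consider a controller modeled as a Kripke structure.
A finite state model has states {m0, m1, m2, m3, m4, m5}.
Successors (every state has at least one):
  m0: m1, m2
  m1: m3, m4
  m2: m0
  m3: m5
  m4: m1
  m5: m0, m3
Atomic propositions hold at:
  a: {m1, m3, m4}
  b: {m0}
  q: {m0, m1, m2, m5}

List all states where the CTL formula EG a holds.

EG a: greatest fixpoint, start Z0 = {m1, m3, m4}, keep only states in Sat with some successor in Z. Z1 = {m1, m4}; fixed.
Sat(EG a) = {m1, m4}

{m1, m4}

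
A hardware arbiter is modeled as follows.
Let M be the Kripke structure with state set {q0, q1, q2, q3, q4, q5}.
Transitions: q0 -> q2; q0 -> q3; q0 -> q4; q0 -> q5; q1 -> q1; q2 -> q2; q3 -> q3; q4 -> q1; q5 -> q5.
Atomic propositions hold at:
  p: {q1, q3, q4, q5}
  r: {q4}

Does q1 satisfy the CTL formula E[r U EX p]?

Sat(EX p) = {s : some successor in {q1, q3, q4, q5}} = {q0, q1, q3, q4, q5}
E[r U EX p]: least fixpoint, start Z0 = Sat(EX p) = {q0, q1, q3, q4, q5}, add states in Sat(r) with some successor in Z. Already a fixed point.
Sat(E[r U EX p]) = {q0, q1, q3, q4, q5}
q1 ∈ Sat(E[r U EX p]) = {q0, q1, q3, q4, q5}, so the formula holds at q1.

Yes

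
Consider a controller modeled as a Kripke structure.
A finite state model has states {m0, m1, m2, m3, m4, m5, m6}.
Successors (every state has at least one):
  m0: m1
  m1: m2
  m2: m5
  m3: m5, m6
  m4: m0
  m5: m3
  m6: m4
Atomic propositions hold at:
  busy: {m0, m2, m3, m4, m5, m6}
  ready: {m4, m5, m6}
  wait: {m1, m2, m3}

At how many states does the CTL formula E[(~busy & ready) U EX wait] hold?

3

Sat(~busy) = {m1}
Sat(~busy & ready) = ∅
Sat(EX wait) = {s : some successor in {m1, m2, m3}} = {m0, m1, m5}
E[(~busy & ready) U EX wait]: least fixpoint, start Z0 = Sat(EX wait) = {m0, m1, m5}, add states in Sat(~busy & ready) with some successor in Z. Already a fixed point.
Sat(E[(~busy & ready) U EX wait]) = {m0, m1, m5}
|Sat(E[(~busy & ready) U EX wait])| = |{m0, m1, m5}| = 3.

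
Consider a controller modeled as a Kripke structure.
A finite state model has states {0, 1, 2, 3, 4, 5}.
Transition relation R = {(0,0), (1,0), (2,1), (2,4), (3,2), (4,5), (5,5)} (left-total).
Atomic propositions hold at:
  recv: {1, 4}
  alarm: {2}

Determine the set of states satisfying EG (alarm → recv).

{0, 1, 4, 5}

Sat(alarm → recv) = {0, 1, 3, 4, 5}
EG (alarm → recv): greatest fixpoint, start Z0 = {0, 1, 3, 4, 5}, keep only states in Sat with some successor in Z. Z1 = {0, 1, 4, 5}; fixed.
Sat(EG (alarm → recv)) = {0, 1, 4, 5}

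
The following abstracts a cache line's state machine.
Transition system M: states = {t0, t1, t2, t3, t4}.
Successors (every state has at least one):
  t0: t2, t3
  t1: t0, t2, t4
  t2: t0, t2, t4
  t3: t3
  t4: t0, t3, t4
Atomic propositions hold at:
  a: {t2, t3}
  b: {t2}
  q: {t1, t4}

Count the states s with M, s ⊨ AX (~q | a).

Sat(~q) = {t0, t2, t3}
Sat(~q | a) = {t0, t2, t3}
Sat(AX (~q | a)) = {s : every successor in {t0, t2, t3}} = {t0, t3}
|Sat(AX (~q | a))| = |{t0, t3}| = 2.

2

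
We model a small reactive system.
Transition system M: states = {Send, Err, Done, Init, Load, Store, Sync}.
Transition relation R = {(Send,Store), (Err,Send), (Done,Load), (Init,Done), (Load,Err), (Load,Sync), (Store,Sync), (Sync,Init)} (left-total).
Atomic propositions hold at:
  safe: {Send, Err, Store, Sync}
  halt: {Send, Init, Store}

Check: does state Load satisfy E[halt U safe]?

E[halt U safe]: least fixpoint, start Z0 = Sat(safe) = {Send, Err, Store, Sync}, add states in Sat(halt) with some successor in Z. Already a fixed point.
Sat(E[halt U safe]) = {Send, Err, Store, Sync}
Load ∉ Sat(E[halt U safe]) = {Send, Err, Store, Sync}, so the formula does not hold at Load.

No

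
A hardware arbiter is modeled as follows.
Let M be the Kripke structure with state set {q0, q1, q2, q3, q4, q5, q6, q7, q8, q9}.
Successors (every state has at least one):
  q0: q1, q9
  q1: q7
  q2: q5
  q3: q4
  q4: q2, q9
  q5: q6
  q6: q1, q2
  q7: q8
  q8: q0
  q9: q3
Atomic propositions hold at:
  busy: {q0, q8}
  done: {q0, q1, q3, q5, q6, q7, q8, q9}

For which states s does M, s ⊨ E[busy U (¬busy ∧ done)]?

{q0, q1, q3, q5, q6, q7, q8, q9}

Sat(¬busy) = {q1, q2, q3, q4, q5, q6, q7, q9}
Sat(¬busy ∧ done) = {q1, q3, q5, q6, q7, q9}
E[busy U (¬busy ∧ done)]: least fixpoint, start Z0 = Sat((¬busy ∧ done)) = {q1, q3, q5, q6, q7, q9}, add states in Sat(busy) with some successor in Z. Z1 = {q0, q1, q3, q5, q6, q7, q9}; Z2 = {q0, q1, q3, q5, q6, q7, q8, q9}; fixed.
Sat(E[busy U (¬busy ∧ done)]) = {q0, q1, q3, q5, q6, q7, q8, q9}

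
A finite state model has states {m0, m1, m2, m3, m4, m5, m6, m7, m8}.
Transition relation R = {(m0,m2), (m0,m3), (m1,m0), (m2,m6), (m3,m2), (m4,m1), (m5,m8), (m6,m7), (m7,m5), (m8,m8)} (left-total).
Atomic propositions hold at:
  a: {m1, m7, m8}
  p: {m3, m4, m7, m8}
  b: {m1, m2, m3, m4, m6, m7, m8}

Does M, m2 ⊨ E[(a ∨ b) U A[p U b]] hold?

Yes

Sat(a ∨ b) = {m1, m2, m3, m4, m6, m7, m8}
A[p U b]: least fixpoint, start Z0 = Sat(b) = {m1, m2, m3, m4, m6, m7, m8}, add states in Sat(p) with every successor in Z. Already a fixed point.
Sat(A[p U b]) = {m1, m2, m3, m4, m6, m7, m8}
E[(a ∨ b) U A[p U b]]: least fixpoint, start Z0 = Sat(A[p U b]) = {m1, m2, m3, m4, m6, m7, m8}, add states in Sat(a ∨ b) with some successor in Z. Already a fixed point.
Sat(E[(a ∨ b) U A[p U b]]) = {m1, m2, m3, m4, m6, m7, m8}
m2 ∈ Sat(E[(a ∨ b) U A[p U b]]) = {m1, m2, m3, m4, m6, m7, m8}, so the formula holds at m2.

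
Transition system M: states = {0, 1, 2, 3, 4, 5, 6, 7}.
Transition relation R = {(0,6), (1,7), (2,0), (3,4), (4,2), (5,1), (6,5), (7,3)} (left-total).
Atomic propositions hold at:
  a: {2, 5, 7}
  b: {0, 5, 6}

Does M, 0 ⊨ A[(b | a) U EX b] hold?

Sat(b | a) = {0, 2, 5, 6, 7}
Sat(EX b) = {s : some successor in {0, 5, 6}} = {0, 2, 6}
A[(b | a) U EX b]: least fixpoint, start Z0 = Sat(EX b) = {0, 2, 6}, add states in Sat(b | a) with every successor in Z. Already a fixed point.
Sat(A[(b | a) U EX b]) = {0, 2, 6}
0 ∈ Sat(A[(b | a) U EX b]) = {0, 2, 6}, so the formula holds at 0.

Yes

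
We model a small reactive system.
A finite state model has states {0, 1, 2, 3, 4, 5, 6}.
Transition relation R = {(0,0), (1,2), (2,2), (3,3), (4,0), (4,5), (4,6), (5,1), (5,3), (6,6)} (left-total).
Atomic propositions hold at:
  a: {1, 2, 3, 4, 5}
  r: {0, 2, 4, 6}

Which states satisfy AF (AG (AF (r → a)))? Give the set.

{1, 2, 3, 5}

Sat(r → a) = {1, 2, 3, 4, 5}
AF (r → a): least fixpoint, start Z0 = {1, 2, 3, 4, 5}, add states with every successor in Z. Already a fixed point.
Sat(AF (r → a)) = {1, 2, 3, 4, 5}
AG (AF (r → a)): greatest fixpoint, start Z0 = {1, 2, 3, 4, 5}, keep only states in Sat with every successor in Z. Z1 = {1, 2, 3, 5}; fixed.
Sat(AG (AF (r → a))) = {1, 2, 3, 5}
AF (AG (AF (r → a))): least fixpoint, start Z0 = {1, 2, 3, 5}, add states with every successor in Z. Already a fixed point.
Sat(AF (AG (AF (r → a)))) = {1, 2, 3, 5}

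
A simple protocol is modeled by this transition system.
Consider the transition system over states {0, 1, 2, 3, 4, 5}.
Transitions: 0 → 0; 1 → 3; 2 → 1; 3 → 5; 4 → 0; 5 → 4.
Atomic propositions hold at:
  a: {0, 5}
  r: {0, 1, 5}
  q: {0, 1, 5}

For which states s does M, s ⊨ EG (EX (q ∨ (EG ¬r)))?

Sat(¬r) = {2, 3, 4}
EG ¬r: greatest fixpoint, start Z0 = {2, 3, 4}, keep only states in Sat with some successor in Z. Z1 = ∅; fixed.
Sat(EG ¬r) = ∅
Sat(q ∨ (EG ¬r)) = {0, 1, 5}
Sat(EX (q ∨ (EG ¬r))) = {s : some successor in {0, 1, 5}} = {0, 2, 3, 4}
EG (EX (q ∨ (EG ¬r))): greatest fixpoint, start Z0 = {0, 2, 3, 4}, keep only states in Sat with some successor in Z. Z1 = {0, 4}; fixed.
Sat(EG (EX (q ∨ (EG ¬r)))) = {0, 4}

{0, 4}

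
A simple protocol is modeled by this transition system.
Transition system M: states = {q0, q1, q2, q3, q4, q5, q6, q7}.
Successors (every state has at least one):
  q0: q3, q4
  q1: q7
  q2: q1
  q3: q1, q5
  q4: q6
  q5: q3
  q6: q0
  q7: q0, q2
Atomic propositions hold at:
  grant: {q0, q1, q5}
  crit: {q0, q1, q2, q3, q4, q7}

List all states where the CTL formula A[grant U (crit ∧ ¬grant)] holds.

Sat(¬grant) = {q2, q3, q4, q6, q7}
Sat(crit ∧ ¬grant) = {q2, q3, q4, q7}
A[grant U (crit ∧ ¬grant)]: least fixpoint, start Z0 = Sat((crit ∧ ¬grant)) = {q2, q3, q4, q7}, add states in Sat(grant) with every successor in Z. Z1 = {q0, q1, q2, q3, q4, q5, q7}; fixed.
Sat(A[grant U (crit ∧ ¬grant)]) = {q0, q1, q2, q3, q4, q5, q7}

{q0, q1, q2, q3, q4, q5, q7}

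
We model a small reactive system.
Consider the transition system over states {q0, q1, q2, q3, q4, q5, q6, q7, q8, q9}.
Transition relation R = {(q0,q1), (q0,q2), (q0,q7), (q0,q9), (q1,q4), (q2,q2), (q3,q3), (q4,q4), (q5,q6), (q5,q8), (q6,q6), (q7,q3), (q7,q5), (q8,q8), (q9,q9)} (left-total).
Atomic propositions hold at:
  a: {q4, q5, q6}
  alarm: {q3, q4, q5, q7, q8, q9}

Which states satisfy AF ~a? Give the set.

Sat(~a) = {q0, q1, q2, q3, q7, q8, q9}
AF ~a: least fixpoint, start Z0 = {q0, q1, q2, q3, q7, q8, q9}, add states with every successor in Z. Already a fixed point.
Sat(AF ~a) = {q0, q1, q2, q3, q7, q8, q9}

{q0, q1, q2, q3, q7, q8, q9}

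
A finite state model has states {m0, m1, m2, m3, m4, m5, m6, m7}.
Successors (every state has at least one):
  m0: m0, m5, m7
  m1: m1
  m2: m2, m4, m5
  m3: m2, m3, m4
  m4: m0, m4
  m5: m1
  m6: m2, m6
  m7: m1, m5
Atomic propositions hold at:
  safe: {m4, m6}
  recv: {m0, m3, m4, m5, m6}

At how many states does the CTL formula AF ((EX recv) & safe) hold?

Sat(EX recv) = {s : some successor in {m0, m3, m4, m5, m6}} = {m0, m2, m3, m4, m6, m7}
Sat((EX recv) & safe) = {m4, m6}
AF ((EX recv) & safe): least fixpoint, start Z0 = {m4, m6}, add states with every successor in Z. Already a fixed point.
Sat(AF ((EX recv) & safe)) = {m4, m6}
|Sat(AF ((EX recv) & safe))| = |{m4, m6}| = 2.

2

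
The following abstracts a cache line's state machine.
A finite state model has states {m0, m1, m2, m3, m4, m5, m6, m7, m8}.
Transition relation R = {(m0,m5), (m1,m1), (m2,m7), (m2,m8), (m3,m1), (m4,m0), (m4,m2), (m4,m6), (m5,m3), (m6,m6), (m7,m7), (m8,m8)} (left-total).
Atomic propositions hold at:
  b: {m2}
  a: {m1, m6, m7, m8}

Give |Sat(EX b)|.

Sat(EX b) = {s : some successor in {m2}} = {m4}
|Sat(EX b)| = |{m4}| = 1.

1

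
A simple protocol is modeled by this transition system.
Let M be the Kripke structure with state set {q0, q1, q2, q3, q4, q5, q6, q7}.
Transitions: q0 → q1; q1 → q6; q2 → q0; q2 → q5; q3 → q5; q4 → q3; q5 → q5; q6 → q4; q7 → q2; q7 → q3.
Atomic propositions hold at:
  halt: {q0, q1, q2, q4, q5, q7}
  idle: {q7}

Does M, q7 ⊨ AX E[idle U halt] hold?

No

E[idle U halt]: least fixpoint, start Z0 = Sat(halt) = {q0, q1, q2, q4, q5, q7}, add states in Sat(idle) with some successor in Z. Already a fixed point.
Sat(E[idle U halt]) = {q0, q1, q2, q4, q5, q7}
Sat(AX E[idle U halt]) = {s : every successor in {q0, q1, q2, q4, q5, q7}} = {q0, q2, q3, q5, q6}
q7 ∉ Sat(AX E[idle U halt]) = {q0, q2, q3, q5, q6}, so the formula does not hold at q7.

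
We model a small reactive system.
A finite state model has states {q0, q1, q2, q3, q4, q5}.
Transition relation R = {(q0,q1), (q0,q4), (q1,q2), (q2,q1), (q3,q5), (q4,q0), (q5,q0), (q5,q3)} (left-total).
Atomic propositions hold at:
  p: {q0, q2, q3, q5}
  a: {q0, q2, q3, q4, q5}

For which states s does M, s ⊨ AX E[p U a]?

{q1, q3, q4, q5}

E[p U a]: least fixpoint, start Z0 = Sat(a) = {q0, q2, q3, q4, q5}, add states in Sat(p) with some successor in Z. Already a fixed point.
Sat(E[p U a]) = {q0, q2, q3, q4, q5}
Sat(AX E[p U a]) = {s : every successor in {q0, q2, q3, q4, q5}} = {q1, q3, q4, q5}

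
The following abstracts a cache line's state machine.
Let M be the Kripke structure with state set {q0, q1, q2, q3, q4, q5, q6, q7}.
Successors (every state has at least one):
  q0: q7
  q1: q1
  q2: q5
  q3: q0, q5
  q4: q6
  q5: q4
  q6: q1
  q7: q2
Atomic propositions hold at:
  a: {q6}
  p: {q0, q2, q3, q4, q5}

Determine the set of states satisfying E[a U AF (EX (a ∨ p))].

{q0, q2, q3, q4, q5, q7}

Sat(a ∨ p) = {q0, q2, q3, q4, q5, q6}
Sat(EX (a ∨ p)) = {s : some successor in {q0, q2, q3, q4, q5, q6}} = {q2, q3, q4, q5, q7}
AF (EX (a ∨ p)): least fixpoint, start Z0 = {q2, q3, q4, q5, q7}, add states with every successor in Z. Z1 = {q0, q2, q3, q4, q5, q7}; fixed.
Sat(AF (EX (a ∨ p))) = {q0, q2, q3, q4, q5, q7}
E[a U AF (EX (a ∨ p))]: least fixpoint, start Z0 = Sat(AF (EX (a ∨ p))) = {q0, q2, q3, q4, q5, q7}, add states in Sat(a) with some successor in Z. Already a fixed point.
Sat(E[a U AF (EX (a ∨ p))]) = {q0, q2, q3, q4, q5, q7}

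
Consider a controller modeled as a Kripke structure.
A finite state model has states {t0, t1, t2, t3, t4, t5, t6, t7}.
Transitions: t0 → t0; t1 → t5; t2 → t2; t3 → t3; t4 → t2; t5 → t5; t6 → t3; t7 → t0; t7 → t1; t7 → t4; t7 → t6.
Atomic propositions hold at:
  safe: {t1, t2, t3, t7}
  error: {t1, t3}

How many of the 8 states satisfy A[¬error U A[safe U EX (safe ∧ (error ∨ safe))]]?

Sat(¬error) = {t0, t2, t4, t5, t6, t7}
Sat(error ∨ safe) = {t1, t2, t3, t7}
Sat(safe ∧ (error ∨ safe)) = {t1, t2, t3, t7}
Sat(EX (safe ∧ (error ∨ safe))) = {s : some successor in {t1, t2, t3, t7}} = {t2, t3, t4, t6, t7}
A[safe U EX (safe ∧ (error ∨ safe))]: least fixpoint, start Z0 = Sat(EX (safe ∧ (error ∨ safe))) = {t2, t3, t4, t6, t7}, add states in Sat(safe) with every successor in Z. Already a fixed point.
Sat(A[safe U EX (safe ∧ (error ∨ safe))]) = {t2, t3, t4, t6, t7}
A[¬error U A[safe U EX (safe ∧ (error ∨ safe))]]: least fixpoint, start Z0 = Sat(A[safe U EX (safe ∧ (error ∨ safe))]) = {t2, t3, t4, t6, t7}, add states in Sat(¬error) with every successor in Z. Already a fixed point.
Sat(A[¬error U A[safe U EX (safe ∧ (error ∨ safe))]]) = {t2, t3, t4, t6, t7}
|Sat(A[¬error U A[safe U EX (safe ∧ (error ∨ safe))]])| = |{t2, t3, t4, t6, t7}| = 5.

5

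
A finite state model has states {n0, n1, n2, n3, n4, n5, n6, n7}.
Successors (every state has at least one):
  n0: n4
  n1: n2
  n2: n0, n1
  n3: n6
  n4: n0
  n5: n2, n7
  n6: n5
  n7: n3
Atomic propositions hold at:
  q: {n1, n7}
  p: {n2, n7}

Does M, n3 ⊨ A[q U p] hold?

No

A[q U p]: least fixpoint, start Z0 = Sat(p) = {n2, n7}, add states in Sat(q) with every successor in Z. Z1 = {n1, n2, n7}; fixed.
Sat(A[q U p]) = {n1, n2, n7}
n3 ∉ Sat(A[q U p]) = {n1, n2, n7}, so the formula does not hold at n3.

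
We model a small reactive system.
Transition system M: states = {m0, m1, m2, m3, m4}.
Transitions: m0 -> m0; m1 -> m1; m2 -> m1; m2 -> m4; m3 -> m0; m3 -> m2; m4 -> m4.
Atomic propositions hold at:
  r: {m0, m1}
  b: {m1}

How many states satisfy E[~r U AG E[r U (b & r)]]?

Sat(~r) = {m2, m3, m4}
Sat(b & r) = {m1}
E[r U (b & r)]: least fixpoint, start Z0 = Sat((b & r)) = {m1}, add states in Sat(r) with some successor in Z. Already a fixed point.
Sat(E[r U (b & r)]) = {m1}
AG E[r U (b & r)]: greatest fixpoint, start Z0 = {m1}, keep only states in Sat with every successor in Z. Already a fixed point.
Sat(AG E[r U (b & r)]) = {m1}
E[~r U AG E[r U (b & r)]]: least fixpoint, start Z0 = Sat(AG E[r U (b & r)]) = {m1}, add states in Sat(~r) with some successor in Z. Z1 = {m1, m2}; Z2 = {m1, m2, m3}; fixed.
Sat(E[~r U AG E[r U (b & r)]]) = {m1, m2, m3}
|Sat(E[~r U AG E[r U (b & r)]])| = |{m1, m2, m3}| = 3.

3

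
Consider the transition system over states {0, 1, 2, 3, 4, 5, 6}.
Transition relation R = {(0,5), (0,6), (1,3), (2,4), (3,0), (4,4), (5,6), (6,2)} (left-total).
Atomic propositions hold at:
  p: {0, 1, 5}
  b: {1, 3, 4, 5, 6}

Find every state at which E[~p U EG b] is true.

{2, 4, 6}

Sat(~p) = {2, 3, 4, 6}
EG b: greatest fixpoint, start Z0 = {1, 3, 4, 5, 6}, keep only states in Sat with some successor in Z. Z1 = {1, 4, 5}; Z2 = {4}; fixed.
Sat(EG b) = {4}
E[~p U EG b]: least fixpoint, start Z0 = Sat(EG b) = {4}, add states in Sat(~p) with some successor in Z. Z1 = {2, 4}; Z2 = {2, 4, 6}; fixed.
Sat(E[~p U EG b]) = {2, 4, 6}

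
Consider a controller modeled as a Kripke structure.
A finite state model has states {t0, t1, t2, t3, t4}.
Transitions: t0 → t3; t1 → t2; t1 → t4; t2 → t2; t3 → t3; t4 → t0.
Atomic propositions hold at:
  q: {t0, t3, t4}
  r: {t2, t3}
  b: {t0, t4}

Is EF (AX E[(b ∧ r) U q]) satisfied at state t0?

Yes

Sat(b ∧ r) = ∅
E[(b ∧ r) U q]: least fixpoint, start Z0 = Sat(q) = {t0, t3, t4}, add states in Sat(b ∧ r) with some successor in Z. Already a fixed point.
Sat(E[(b ∧ r) U q]) = {t0, t3, t4}
Sat(AX E[(b ∧ r) U q]) = {s : every successor in {t0, t3, t4}} = {t0, t3, t4}
EF (AX E[(b ∧ r) U q]): least fixpoint, start Z0 = {t0, t3, t4}, add states with some successor in Z. Z1 = {t0, t1, t3, t4}; fixed.
Sat(EF (AX E[(b ∧ r) U q])) = {t0, t1, t3, t4}
t0 ∈ Sat(EF (AX E[(b ∧ r) U q])) = {t0, t1, t3, t4}, so the formula holds at t0.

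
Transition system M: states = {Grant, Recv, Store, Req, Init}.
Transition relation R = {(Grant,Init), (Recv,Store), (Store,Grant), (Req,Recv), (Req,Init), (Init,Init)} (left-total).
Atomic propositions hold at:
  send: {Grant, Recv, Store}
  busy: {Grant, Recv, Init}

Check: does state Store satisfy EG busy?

No

EG busy: greatest fixpoint, start Z0 = {Grant, Recv, Init}, keep only states in Sat with some successor in Z. Z1 = {Grant, Init}; fixed.
Sat(EG busy) = {Grant, Init}
Store ∉ Sat(EG busy) = {Grant, Init}, so the formula does not hold at Store.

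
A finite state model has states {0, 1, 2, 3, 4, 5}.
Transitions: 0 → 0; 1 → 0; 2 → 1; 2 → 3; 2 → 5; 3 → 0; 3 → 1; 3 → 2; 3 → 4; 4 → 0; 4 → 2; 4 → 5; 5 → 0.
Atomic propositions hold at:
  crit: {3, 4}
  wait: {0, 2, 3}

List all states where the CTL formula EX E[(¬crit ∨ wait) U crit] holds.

{2, 3, 4}

Sat(¬crit) = {0, 1, 2, 5}
Sat(¬crit ∨ wait) = {0, 1, 2, 3, 5}
E[(¬crit ∨ wait) U crit]: least fixpoint, start Z0 = Sat(crit) = {3, 4}, add states in Sat(¬crit ∨ wait) with some successor in Z. Z1 = {2, 3, 4}; fixed.
Sat(E[(¬crit ∨ wait) U crit]) = {2, 3, 4}
Sat(EX E[(¬crit ∨ wait) U crit]) = {s : some successor in {2, 3, 4}} = {2, 3, 4}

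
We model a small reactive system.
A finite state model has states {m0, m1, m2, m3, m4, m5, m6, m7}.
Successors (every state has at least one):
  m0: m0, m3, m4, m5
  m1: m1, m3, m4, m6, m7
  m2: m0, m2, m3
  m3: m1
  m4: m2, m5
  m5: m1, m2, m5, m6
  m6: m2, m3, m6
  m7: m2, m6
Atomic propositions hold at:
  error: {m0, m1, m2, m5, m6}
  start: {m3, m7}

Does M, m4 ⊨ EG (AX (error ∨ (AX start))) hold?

Yes

Sat(AX start) = {s : every successor in {m3, m7}} = ∅
Sat(error ∨ (AX start)) = {m0, m1, m2, m5, m6}
Sat(AX (error ∨ (AX start))) = {s : every successor in {m0, m1, m2, m5, m6}} = {m3, m4, m5, m7}
EG (AX (error ∨ (AX start))): greatest fixpoint, start Z0 = {m3, m4, m5, m7}, keep only states in Sat with some successor in Z. Z1 = {m4, m5}; fixed.
Sat(EG (AX (error ∨ (AX start)))) = {m4, m5}
m4 ∈ Sat(EG (AX (error ∨ (AX start)))) = {m4, m5}, so the formula holds at m4.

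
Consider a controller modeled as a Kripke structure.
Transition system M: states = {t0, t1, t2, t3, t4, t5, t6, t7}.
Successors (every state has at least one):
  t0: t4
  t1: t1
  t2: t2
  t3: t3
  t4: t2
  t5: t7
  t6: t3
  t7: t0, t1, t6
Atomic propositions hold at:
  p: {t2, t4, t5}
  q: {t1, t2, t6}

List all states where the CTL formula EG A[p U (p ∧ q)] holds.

Sat(p ∧ q) = {t2}
A[p U (p ∧ q)]: least fixpoint, start Z0 = Sat((p ∧ q)) = {t2}, add states in Sat(p) with every successor in Z. Z1 = {t2, t4}; fixed.
Sat(A[p U (p ∧ q)]) = {t2, t4}
EG A[p U (p ∧ q)]: greatest fixpoint, start Z0 = {t2, t4}, keep only states in Sat with some successor in Z. Already a fixed point.
Sat(EG A[p U (p ∧ q)]) = {t2, t4}

{t2, t4}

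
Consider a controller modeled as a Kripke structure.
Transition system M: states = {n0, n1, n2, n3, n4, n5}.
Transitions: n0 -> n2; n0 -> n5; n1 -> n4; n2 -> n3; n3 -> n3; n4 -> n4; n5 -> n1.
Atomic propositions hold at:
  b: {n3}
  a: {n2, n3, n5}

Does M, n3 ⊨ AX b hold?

Yes

Sat(AX b) = {s : every successor in {n3}} = {n2, n3}
n3 ∈ Sat(AX b) = {n2, n3}, so the formula holds at n3.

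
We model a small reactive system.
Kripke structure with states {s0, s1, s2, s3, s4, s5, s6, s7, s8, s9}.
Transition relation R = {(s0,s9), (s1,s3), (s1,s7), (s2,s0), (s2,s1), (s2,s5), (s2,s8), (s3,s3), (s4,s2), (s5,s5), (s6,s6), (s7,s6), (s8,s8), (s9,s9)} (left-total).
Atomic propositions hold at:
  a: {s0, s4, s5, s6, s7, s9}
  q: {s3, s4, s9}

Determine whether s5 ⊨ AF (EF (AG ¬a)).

No

Sat(¬a) = {s1, s2, s3, s8}
AG ¬a: greatest fixpoint, start Z0 = {s1, s2, s3, s8}, keep only states in Sat with every successor in Z. Z1 = {s3, s8}; fixed.
Sat(AG ¬a) = {s3, s8}
EF (AG ¬a): least fixpoint, start Z0 = {s3, s8}, add states with some successor in Z. Z1 = {s1, s2, s3, s8}; Z2 = {s1, s2, s3, s4, s8}; fixed.
Sat(EF (AG ¬a)) = {s1, s2, s3, s4, s8}
AF (EF (AG ¬a)): least fixpoint, start Z0 = {s1, s2, s3, s4, s8}, add states with every successor in Z. Already a fixed point.
Sat(AF (EF (AG ¬a))) = {s1, s2, s3, s4, s8}
s5 ∉ Sat(AF (EF (AG ¬a))) = {s1, s2, s3, s4, s8}, so the formula does not hold at s5.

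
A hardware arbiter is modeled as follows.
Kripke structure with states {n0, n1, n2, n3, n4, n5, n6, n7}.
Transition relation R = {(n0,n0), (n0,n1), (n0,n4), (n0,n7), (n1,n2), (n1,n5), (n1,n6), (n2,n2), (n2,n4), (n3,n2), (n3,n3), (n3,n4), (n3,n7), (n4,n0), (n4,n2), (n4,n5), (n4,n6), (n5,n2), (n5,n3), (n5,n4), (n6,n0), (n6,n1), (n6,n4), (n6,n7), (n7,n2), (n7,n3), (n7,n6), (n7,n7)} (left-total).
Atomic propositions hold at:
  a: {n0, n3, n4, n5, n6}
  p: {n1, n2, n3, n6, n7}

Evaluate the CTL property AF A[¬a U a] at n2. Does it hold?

Sat(¬a) = {n1, n2, n7}
A[¬a U a]: least fixpoint, start Z0 = Sat(a) = {n0, n3, n4, n5, n6}, add states in Sat(¬a) with every successor in Z. Already a fixed point.
Sat(A[¬a U a]) = {n0, n3, n4, n5, n6}
AF A[¬a U a]: least fixpoint, start Z0 = {n0, n3, n4, n5, n6}, add states with every successor in Z. Already a fixed point.
Sat(AF A[¬a U a]) = {n0, n3, n4, n5, n6}
n2 ∉ Sat(AF A[¬a U a]) = {n0, n3, n4, n5, n6}, so the formula does not hold at n2.

No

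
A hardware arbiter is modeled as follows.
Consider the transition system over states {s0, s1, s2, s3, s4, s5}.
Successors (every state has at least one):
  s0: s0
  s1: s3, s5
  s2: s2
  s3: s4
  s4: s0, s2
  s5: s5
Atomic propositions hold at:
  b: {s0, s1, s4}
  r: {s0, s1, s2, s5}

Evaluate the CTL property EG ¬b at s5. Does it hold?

Sat(¬b) = {s2, s3, s5}
EG ¬b: greatest fixpoint, start Z0 = {s2, s3, s5}, keep only states in Sat with some successor in Z. Z1 = {s2, s5}; fixed.
Sat(EG ¬b) = {s2, s5}
s5 ∈ Sat(EG ¬b) = {s2, s5}, so the formula holds at s5.

Yes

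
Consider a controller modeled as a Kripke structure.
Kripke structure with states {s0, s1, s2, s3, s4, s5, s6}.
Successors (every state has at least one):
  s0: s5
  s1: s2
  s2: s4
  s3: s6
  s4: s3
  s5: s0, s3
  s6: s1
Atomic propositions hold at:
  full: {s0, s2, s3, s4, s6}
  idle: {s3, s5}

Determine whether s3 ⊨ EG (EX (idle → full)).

Yes

Sat(idle → full) = {s0, s1, s2, s3, s4, s6}
Sat(EX (idle → full)) = {s : some successor in {s0, s1, s2, s3, s4, s6}} = {s1, s2, s3, s4, s5, s6}
EG (EX (idle → full)): greatest fixpoint, start Z0 = {s1, s2, s3, s4, s5, s6}, keep only states in Sat with some successor in Z. Already a fixed point.
Sat(EG (EX (idle → full))) = {s1, s2, s3, s4, s5, s6}
s3 ∈ Sat(EG (EX (idle → full))) = {s1, s2, s3, s4, s5, s6}, so the formula holds at s3.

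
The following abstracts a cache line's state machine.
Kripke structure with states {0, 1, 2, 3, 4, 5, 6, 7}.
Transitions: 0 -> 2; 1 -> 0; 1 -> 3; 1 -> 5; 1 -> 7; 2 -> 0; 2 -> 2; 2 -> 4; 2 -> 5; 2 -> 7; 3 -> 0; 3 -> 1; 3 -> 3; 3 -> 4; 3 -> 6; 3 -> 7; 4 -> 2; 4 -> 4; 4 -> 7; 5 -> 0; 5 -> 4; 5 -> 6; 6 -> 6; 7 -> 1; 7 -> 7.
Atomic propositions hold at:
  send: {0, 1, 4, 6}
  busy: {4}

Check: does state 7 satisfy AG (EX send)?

No

Sat(EX send) = {s : some successor in {0, 1, 4, 6}} = {1, 2, 3, 4, 5, 6, 7}
AG (EX send): greatest fixpoint, start Z0 = {1, 2, 3, 4, 5, 6, 7}, keep only states in Sat with every successor in Z. Z1 = {4, 6, 7}; Z2 = {6}; fixed.
Sat(AG (EX send)) = {6}
7 ∉ Sat(AG (EX send)) = {6}, so the formula does not hold at 7.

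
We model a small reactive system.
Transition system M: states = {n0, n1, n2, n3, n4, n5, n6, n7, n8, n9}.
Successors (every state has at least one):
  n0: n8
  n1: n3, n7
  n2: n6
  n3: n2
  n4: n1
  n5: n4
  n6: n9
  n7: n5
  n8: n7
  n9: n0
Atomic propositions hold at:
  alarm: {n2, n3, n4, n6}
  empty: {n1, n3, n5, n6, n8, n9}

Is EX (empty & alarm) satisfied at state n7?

Sat(empty & alarm) = {n3, n6}
Sat(EX (empty & alarm)) = {s : some successor in {n3, n6}} = {n1, n2}
n7 ∉ Sat(EX (empty & alarm)) = {n1, n2}, so the formula does not hold at n7.

No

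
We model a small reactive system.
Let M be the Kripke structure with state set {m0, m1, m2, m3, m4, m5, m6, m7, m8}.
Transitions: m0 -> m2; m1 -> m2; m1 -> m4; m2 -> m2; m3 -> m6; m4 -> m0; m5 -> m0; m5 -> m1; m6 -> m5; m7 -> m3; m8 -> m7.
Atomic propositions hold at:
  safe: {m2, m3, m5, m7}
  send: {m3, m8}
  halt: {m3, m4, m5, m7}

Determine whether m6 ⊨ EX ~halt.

Sat(~halt) = {m0, m1, m2, m6, m8}
Sat(EX ~halt) = {s : some successor in {m0, m1, m2, m6, m8}} = {m0, m1, m2, m3, m4, m5}
m6 ∉ Sat(EX ~halt) = {m0, m1, m2, m3, m4, m5}, so the formula does not hold at m6.

No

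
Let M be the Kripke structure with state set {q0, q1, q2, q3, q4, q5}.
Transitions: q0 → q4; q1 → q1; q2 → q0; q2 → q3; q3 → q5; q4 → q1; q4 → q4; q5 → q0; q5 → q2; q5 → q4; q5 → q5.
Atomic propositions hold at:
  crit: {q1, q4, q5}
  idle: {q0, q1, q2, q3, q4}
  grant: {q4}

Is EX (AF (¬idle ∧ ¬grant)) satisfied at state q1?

Sat(¬idle) = {q5}
Sat(¬grant) = {q0, q1, q2, q3, q5}
Sat(¬idle ∧ ¬grant) = {q5}
AF (¬idle ∧ ¬grant): least fixpoint, start Z0 = {q5}, add states with every successor in Z. Z1 = {q3, q5}; fixed.
Sat(AF (¬idle ∧ ¬grant)) = {q3, q5}
Sat(EX (AF (¬idle ∧ ¬grant))) = {s : some successor in {q3, q5}} = {q2, q3, q5}
q1 ∉ Sat(EX (AF (¬idle ∧ ¬grant))) = {q2, q3, q5}, so the formula does not hold at q1.

No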